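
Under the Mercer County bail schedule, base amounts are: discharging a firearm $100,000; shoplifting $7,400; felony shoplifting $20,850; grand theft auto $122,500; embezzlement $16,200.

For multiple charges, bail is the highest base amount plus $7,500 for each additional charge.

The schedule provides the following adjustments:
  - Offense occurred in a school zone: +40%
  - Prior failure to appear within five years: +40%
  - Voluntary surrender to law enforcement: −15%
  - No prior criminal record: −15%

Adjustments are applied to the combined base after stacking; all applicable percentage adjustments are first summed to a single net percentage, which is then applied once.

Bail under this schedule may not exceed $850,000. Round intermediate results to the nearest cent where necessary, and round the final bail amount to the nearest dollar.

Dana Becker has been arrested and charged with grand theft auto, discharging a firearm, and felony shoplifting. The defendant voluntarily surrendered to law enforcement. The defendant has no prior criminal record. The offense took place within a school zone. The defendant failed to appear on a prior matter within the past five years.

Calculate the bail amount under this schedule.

$206,250

Base amounts from the schedule: grand theft auto $122,500; discharging a firearm $100,000; felony shoplifting $20,850.
Stacking rule: highest base plus $7,500 per additional charge. Highest is grand theft auto at $122,500; 2 additional charges → +$15,000. Combined base = $137,500.
Net percentage adjustment: +40% +40% −15% −15% = +50%. $137,500 × 1.5 = $206,250.
$206,250 is within the $850,000 maximum.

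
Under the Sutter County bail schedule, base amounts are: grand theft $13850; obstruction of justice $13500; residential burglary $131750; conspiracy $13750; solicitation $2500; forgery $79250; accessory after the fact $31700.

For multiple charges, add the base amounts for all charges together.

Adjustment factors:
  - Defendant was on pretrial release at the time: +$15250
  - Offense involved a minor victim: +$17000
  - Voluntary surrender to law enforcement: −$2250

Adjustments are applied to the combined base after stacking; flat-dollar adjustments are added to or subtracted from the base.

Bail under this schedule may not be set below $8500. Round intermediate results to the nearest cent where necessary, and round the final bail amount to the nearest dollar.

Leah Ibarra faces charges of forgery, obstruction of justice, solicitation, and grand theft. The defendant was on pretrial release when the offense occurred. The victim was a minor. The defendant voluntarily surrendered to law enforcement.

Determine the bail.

Base amounts from the schedule: forgery $79250; obstruction of justice $13500; solicitation $2500; grand theft $13850.
Stacking rule: sum of all bases. $79250 + $13500 + $2500 + $13850 = $109100.
Defendant was on pretrial release at the time (+$15250 flat): $109100 + $15250 = $124350.
Offense involved a minor victim (+$17000 flat): $124350 + $17000 = $141350.
Voluntary surrender to law enforcement (−$2250 flat): $141350 − $2250 = $139100.
$139100 is at or above the $8500 minimum.

$139100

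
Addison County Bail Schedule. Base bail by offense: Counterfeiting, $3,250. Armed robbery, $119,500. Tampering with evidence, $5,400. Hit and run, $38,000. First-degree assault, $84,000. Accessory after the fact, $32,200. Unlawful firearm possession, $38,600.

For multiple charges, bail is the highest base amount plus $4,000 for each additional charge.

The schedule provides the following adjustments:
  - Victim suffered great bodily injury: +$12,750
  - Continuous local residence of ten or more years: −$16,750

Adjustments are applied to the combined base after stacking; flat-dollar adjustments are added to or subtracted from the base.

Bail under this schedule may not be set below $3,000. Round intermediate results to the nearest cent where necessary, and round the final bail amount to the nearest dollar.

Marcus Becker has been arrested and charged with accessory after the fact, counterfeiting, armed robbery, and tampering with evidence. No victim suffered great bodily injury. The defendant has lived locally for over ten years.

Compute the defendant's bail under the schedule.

$114,750

Base amounts from the schedule: accessory after the fact $32,200; counterfeiting $3,250; armed robbery $119,500; tampering with evidence $5,400.
Stacking rule: highest base plus $4,000 per additional charge. Highest is armed robbery at $119,500; 3 additional charges → +$12,000. Combined base = $131,500.
Continuous local residence of ten or more years (−$16,750 flat): $131,500 − $16,750 = $114,750.
$114,750 is at or above the $3,000 minimum.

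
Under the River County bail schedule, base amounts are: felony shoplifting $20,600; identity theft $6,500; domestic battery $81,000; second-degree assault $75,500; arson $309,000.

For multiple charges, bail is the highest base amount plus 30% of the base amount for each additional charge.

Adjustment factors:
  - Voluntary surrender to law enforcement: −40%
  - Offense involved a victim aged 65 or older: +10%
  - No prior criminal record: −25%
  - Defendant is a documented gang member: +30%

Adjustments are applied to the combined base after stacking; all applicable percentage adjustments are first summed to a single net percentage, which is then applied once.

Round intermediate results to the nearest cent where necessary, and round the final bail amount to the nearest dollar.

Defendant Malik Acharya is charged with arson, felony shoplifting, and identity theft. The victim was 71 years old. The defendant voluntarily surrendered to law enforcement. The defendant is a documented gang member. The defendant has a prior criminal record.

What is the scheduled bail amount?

Base amounts from the schedule: arson $309,000; felony shoplifting $20,600; identity theft $6,500.
Stacking rule: highest base plus 30% of each additional charge. Highest is arson at $309,000. Additional: $20,600 × 30% = $6,180; $6,500 × 30% = $1,950. Combined base = $309,000 + $8,130 = $317,130.
Net percentage adjustment: −40% +10% +30% = +0%. $317,130 × 1 = $317,130.

$317,130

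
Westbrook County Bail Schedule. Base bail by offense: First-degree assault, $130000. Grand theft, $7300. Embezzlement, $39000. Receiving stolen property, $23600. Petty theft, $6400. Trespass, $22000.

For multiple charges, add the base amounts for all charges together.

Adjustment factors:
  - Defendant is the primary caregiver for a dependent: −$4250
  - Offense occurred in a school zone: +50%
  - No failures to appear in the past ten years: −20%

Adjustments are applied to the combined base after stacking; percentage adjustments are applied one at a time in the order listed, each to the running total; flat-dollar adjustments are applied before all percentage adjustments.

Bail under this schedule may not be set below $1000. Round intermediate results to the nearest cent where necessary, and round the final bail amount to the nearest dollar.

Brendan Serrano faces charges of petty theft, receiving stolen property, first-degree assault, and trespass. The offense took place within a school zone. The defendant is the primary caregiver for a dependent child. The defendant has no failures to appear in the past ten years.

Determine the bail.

Base amounts from the schedule: petty theft $6400; receiving stolen property $23600; first-degree assault $130000; trespass $22000.
Stacking rule: sum of all bases. $6400 + $23600 + $130000 + $22000 = $182000.
Defendant is the primary caregiver for a dependent (−$4250 flat): $182000 − $4250 = $177750.
Offense occurred in a school zone (+50%): $177750 × 1.5 = $266625.
No failures to appear in the past ten years (−20%): $266625 × 0.8 = $213300.
$213300 is at or above the $1000 minimum.

$213300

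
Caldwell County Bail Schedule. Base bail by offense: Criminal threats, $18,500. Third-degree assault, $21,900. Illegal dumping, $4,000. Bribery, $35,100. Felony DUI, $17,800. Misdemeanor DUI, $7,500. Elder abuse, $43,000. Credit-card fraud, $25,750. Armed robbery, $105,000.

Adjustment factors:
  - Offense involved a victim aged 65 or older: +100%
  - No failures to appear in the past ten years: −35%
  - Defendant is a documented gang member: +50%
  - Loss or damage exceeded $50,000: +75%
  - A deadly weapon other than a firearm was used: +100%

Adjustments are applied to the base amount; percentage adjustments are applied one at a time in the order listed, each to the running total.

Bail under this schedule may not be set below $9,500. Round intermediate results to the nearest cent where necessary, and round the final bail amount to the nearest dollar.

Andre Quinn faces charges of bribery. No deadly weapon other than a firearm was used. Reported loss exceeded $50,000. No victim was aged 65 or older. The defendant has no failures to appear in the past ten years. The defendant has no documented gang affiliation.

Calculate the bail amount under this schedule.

Base amounts from the schedule: bribery $35,100.
Single charge. Combined base = $35,100.
No failures to appear in the past ten years (−35%): $35,100 × 0.65 = $22,815.
Loss or damage exceeded $50,000 (+75%): $22,815 × 1.75 = $39,926.25.
$39,926.25 is at or above the $9,500 minimum.
Rounded to the nearest dollar: $39,926.

$39,926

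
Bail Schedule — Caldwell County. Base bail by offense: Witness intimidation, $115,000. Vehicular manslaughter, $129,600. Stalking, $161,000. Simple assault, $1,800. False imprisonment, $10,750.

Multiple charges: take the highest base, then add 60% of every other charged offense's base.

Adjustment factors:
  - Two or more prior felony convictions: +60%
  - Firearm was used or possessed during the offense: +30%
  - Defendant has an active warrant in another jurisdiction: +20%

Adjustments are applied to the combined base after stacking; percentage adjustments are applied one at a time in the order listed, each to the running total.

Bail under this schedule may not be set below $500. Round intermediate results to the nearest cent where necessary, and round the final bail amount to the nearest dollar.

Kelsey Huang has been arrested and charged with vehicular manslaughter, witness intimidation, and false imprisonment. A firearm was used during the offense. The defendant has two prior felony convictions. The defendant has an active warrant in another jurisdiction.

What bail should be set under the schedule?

Base amounts from the schedule: vehicular manslaughter $129,600; witness intimidation $115,000; false imprisonment $10,750.
Stacking rule: highest base plus 60% of each additional charge. Highest is vehicular manslaughter at $129,600. Additional: $115,000 × 60% = $69,000; $10,750 × 60% = $6,450. Combined base = $129,600 + $75,450 = $205,050.
Two or more prior felony convictions (+60%): $205,050 × 1.6 = $328,080.
Firearm was used or possessed during the offense (+30%): $328,080 × 1.3 = $426,504.
Defendant has an active warrant in another jurisdiction (+20%): $426,504 × 1.2 = $511,804.80.
$511,804.80 is at or above the $500 minimum.
Rounded to the nearest dollar: $511,805.

$511,805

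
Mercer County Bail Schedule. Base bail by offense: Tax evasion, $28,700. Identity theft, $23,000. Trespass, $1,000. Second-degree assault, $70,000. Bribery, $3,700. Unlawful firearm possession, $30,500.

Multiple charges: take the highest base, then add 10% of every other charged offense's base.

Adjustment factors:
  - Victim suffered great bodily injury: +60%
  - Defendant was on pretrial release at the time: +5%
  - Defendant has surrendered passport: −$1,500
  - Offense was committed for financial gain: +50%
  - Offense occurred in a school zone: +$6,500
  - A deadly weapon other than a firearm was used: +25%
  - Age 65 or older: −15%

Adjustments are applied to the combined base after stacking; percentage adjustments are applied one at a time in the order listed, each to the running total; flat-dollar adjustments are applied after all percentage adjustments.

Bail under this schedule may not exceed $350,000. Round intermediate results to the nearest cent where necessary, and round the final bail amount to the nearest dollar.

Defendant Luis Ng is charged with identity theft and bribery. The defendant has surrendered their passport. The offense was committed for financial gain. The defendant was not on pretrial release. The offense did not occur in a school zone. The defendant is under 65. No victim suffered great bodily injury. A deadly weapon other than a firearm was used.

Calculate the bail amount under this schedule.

Base amounts from the schedule: identity theft $23,000; bribery $3,700.
Stacking rule: highest base plus 10% of each additional charge. Highest is identity theft at $23,000. Additional: $3,700 × 10% = $370. Combined base = $23,000 + $370 = $23,370.
Offense was committed for financial gain (+50%): $23,370 × 1.5 = $35,055.
A deadly weapon other than a firearm was used (+25%): $35,055 × 1.25 = $43,818.75.
Defendant has surrendered passport (−$1,500 flat): $43,818.75 − $1,500 = $42,318.75.
$42,318.75 is within the $350,000 maximum.
Rounded to the nearest dollar: $42,319.

$42,319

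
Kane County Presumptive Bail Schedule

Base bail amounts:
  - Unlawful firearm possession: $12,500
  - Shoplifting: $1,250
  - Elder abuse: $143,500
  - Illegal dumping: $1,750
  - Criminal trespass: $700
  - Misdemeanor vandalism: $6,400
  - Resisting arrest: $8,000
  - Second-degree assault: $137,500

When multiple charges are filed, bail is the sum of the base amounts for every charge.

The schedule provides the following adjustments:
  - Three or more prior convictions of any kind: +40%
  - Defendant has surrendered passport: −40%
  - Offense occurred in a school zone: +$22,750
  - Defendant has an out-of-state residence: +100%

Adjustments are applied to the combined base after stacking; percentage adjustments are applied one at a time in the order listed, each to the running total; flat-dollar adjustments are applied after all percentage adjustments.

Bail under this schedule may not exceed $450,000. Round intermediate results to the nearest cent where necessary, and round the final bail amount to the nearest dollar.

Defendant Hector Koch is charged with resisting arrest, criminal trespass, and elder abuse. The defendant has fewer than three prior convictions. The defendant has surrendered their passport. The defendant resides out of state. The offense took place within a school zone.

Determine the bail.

Base amounts from the schedule: resisting arrest $8,000; criminal trespass $700; elder abuse $143,500.
Stacking rule: sum of all bases. $8,000 + $700 + $143,500 = $152,200.
Defendant has surrendered passport (−40%): $152,200 × 0.6 = $91,320.
Defendant has an out-of-state residence (+100%): $91,320 × 2 = $182,640.
Offense occurred in a school zone (+$22,750 flat): $182,640 + $22,750 = $205,390.
$205,390 is within the $450,000 maximum.

$205,390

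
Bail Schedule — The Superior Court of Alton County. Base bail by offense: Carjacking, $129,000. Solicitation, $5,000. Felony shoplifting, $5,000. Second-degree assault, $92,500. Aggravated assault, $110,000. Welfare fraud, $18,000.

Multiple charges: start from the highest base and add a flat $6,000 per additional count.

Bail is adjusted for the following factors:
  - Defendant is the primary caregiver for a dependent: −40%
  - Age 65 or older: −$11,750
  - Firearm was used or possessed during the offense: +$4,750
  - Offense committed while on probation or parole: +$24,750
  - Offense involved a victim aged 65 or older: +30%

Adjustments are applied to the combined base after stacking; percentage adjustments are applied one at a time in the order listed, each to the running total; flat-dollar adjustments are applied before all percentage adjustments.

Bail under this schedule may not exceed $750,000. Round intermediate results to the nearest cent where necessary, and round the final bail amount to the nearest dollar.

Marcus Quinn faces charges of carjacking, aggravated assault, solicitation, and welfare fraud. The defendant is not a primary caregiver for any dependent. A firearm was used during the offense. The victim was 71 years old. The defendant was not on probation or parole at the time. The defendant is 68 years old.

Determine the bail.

$182,000

Base amounts from the schedule: carjacking $129,000; aggravated assault $110,000; solicitation $5,000; welfare fraud $18,000.
Stacking rule: highest base plus $6,000 per additional charge. Highest is carjacking at $129,000; 3 additional charges → +$18,000. Combined base = $147,000.
Age 65 or older (−$11,750 flat): $147,000 − $11,750 = $135,250.
Firearm was used or possessed during the offense (+$4,750 flat): $135,250 + $4,750 = $140,000.
Offense involved a victim aged 65 or older (+30%): $140,000 × 1.3 = $182,000.
$182,000 is within the $750,000 maximum.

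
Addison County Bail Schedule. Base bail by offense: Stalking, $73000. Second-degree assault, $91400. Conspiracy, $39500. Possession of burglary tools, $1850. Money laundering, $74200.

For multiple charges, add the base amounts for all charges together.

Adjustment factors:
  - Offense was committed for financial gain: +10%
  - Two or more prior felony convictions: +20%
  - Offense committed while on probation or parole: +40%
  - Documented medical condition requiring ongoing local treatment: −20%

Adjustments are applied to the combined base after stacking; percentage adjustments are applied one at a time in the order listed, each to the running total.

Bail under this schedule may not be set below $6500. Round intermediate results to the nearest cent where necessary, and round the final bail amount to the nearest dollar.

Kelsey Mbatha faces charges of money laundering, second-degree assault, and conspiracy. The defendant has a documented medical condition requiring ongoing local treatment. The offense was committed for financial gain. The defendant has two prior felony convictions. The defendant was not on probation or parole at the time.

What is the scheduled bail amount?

Base amounts from the schedule: money laundering $74200; second-degree assault $91400; conspiracy $39500.
Stacking rule: sum of all bases. $74200 + $91400 + $39500 = $205100.
Offense was committed for financial gain (+10%): $205100 × 1.1 = $225610.
Two or more prior felony convictions (+20%): $225610 × 1.2 = $270732.
Documented medical condition requiring ongoing local treatment (−20%): $270732 × 0.8 = $216585.60.
$216585.60 is at or above the $6500 minimum.
Rounded to the nearest dollar: $216586.

$216586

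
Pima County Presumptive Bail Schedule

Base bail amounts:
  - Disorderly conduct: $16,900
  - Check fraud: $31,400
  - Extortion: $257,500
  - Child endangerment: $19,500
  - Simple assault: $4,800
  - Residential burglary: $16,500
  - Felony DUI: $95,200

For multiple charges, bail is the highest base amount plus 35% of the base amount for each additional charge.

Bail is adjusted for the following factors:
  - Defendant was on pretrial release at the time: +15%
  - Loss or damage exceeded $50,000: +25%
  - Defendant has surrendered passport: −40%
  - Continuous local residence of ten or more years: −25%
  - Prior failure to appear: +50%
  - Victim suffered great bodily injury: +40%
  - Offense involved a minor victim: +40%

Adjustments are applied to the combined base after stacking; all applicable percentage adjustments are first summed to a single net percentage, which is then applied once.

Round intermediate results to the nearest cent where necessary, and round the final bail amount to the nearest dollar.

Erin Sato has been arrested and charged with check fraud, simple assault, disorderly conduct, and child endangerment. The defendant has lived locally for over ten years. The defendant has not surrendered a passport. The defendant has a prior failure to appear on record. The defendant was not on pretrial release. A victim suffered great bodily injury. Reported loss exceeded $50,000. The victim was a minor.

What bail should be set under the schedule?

$105,386

Base amounts from the schedule: check fraud $31,400; simple assault $4,800; disorderly conduct $16,900; child endangerment $19,500.
Stacking rule: highest base plus 35% of each additional charge. Highest is check fraud at $31,400. Additional: $4,800 × 35% = $1,680; $16,900 × 35% = $5,915; $19,500 × 35% = $6,825. Combined base = $31,400 + $14,420 = $45,820.
Net percentage adjustment: +25% −25% +50% +40% +40% = +130%. $45,820 × 2.3 = $105,386.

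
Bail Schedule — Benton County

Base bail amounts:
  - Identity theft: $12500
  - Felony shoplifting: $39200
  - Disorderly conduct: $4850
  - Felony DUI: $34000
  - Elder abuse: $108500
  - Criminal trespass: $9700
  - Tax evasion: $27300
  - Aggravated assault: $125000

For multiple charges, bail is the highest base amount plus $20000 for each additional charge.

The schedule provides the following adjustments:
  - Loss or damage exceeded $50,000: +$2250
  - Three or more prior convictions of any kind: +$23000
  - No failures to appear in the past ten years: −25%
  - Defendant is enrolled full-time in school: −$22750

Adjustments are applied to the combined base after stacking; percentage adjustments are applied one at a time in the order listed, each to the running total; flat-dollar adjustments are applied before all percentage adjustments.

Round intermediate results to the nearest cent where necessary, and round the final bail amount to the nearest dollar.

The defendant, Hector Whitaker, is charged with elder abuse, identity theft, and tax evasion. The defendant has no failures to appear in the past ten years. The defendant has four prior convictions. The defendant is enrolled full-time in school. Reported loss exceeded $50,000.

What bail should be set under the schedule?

$113250

Base amounts from the schedule: elder abuse $108500; identity theft $12500; tax evasion $27300.
Stacking rule: highest base plus $20000 per additional charge. Highest is elder abuse at $108500; 2 additional charges → +$40000. Combined base = $148500.
Loss or damage exceeded $50,000 (+$2250 flat): $148500 + $2250 = $150750.
Three or more prior convictions of any kind (+$23000 flat): $150750 + $23000 = $173750.
Defendant is enrolled full-time in school (−$22750 flat): $173750 − $22750 = $151000.
No failures to appear in the past ten years (−25%): $151000 × 0.75 = $113250.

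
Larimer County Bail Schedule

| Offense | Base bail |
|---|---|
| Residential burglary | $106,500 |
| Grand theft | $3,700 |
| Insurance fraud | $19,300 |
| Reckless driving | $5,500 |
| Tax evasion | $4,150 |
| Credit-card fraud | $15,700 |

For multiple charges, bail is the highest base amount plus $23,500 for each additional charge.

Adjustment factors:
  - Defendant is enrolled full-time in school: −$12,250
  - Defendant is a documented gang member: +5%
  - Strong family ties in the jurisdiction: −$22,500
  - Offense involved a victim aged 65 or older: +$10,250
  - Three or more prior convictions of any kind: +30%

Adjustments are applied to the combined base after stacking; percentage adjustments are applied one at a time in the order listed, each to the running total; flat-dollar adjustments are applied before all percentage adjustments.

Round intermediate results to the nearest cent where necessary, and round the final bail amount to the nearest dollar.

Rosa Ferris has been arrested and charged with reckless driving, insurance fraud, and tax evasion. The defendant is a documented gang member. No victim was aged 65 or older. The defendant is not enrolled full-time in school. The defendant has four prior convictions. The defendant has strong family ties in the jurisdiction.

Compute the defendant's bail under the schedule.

Base amounts from the schedule: reckless driving $5,500; insurance fraud $19,300; tax evasion $4,150.
Stacking rule: highest base plus $23,500 per additional charge. Highest is insurance fraud at $19,300; 2 additional charges → +$47,000. Combined base = $66,300.
Strong family ties in the jurisdiction (−$22,500 flat): $66,300 − $22,500 = $43,800.
Defendant is a documented gang member (+5%): $43,800 × 1.05 = $45,990.
Three or more prior convictions of any kind (+30%): $45,990 × 1.3 = $59,787.

$59,787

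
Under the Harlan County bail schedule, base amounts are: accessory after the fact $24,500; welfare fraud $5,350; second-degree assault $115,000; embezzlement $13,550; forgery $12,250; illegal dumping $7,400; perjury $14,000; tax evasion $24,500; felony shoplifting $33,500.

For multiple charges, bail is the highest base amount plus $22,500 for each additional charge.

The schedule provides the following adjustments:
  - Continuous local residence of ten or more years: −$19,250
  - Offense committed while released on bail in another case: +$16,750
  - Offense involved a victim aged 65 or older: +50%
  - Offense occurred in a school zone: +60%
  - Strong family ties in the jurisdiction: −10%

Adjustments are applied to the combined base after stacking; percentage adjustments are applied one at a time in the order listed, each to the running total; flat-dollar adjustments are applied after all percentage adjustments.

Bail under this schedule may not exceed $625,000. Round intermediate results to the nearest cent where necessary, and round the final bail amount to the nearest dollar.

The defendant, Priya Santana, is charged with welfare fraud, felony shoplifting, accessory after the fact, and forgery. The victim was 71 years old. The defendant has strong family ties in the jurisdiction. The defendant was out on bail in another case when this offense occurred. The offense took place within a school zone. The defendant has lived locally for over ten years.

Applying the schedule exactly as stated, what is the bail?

Base amounts from the schedule: welfare fraud $5,350; felony shoplifting $33,500; accessory after the fact $24,500; forgery $12,250.
Stacking rule: highest base plus $22,500 per additional charge. Highest is felony shoplifting at $33,500; 3 additional charges → +$67,500. Combined base = $101,000.
Offense involved a victim aged 65 or older (+50%): $101,000 × 1.5 = $151,500.
Offense occurred in a school zone (+60%): $151,500 × 1.6 = $242,400.
Strong family ties in the jurisdiction (−10%): $242,400 × 0.9 = $218,160.
Continuous local residence of ten or more years (−$19,250 flat): $218,160 − $19,250 = $198,910.
Offense committed while released on bail in another case (+$16,750 flat): $198,910 + $16,750 = $215,660.
$215,660 is within the $625,000 maximum.

$215,660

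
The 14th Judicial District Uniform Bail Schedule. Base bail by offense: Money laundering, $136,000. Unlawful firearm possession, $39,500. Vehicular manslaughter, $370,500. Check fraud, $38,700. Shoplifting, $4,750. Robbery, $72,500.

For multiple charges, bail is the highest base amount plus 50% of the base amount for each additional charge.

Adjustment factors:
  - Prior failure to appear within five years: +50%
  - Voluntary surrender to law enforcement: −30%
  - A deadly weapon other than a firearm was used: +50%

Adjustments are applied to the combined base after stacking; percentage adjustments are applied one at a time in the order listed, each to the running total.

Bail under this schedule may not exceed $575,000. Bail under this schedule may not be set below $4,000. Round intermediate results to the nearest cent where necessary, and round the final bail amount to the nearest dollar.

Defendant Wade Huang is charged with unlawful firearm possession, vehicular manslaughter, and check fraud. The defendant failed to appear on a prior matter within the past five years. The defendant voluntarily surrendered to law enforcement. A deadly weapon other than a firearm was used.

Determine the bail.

$575,000

Base amounts from the schedule: unlawful firearm possession $39,500; vehicular manslaughter $370,500; check fraud $38,700.
Stacking rule: highest base plus 50% of each additional charge. Highest is vehicular manslaughter at $370,500. Additional: $39,500 × 50% = $19,750; $38,700 × 50% = $19,350. Combined base = $370,500 + $39,100 = $409,600.
Prior failure to appear within five years (+50%): $409,600 × 1.5 = $614,400.
Voluntary surrender to law enforcement (−30%): $614,400 × 0.7 = $430,080.
A deadly weapon other than a firearm was used (+50%): $430,080 × 1.5 = $645,120.
Result $645,120 exceeds the maximum of $575,000; bail is capped at $575,000.
$575,000 is at or above the $4,000 minimum.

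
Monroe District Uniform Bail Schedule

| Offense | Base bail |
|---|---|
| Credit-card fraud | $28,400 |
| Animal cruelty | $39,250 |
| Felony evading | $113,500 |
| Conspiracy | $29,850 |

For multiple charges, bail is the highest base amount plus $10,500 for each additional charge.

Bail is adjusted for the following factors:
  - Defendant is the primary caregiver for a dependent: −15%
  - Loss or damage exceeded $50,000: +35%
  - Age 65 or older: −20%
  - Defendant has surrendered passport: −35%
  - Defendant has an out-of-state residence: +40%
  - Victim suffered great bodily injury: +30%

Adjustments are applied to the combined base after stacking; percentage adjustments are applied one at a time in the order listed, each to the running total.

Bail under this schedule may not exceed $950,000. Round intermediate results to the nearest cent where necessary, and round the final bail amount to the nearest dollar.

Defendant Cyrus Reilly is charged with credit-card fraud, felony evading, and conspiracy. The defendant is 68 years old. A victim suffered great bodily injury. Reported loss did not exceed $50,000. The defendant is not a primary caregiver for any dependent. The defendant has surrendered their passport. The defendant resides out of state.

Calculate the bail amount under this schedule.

Base amounts from the schedule: credit-card fraud $28,400; felony evading $113,500; conspiracy $29,850.
Stacking rule: highest base plus $10,500 per additional charge. Highest is felony evading at $113,500; 2 additional charges → +$21,000. Combined base = $134,500.
Age 65 or older (−20%): $134,500 × 0.8 = $107,600.
Defendant has surrendered passport (−35%): $107,600 × 0.65 = $69,940.
Defendant has an out-of-state residence (+40%): $69,940 × 1.4 = $97,916.
Victim suffered great bodily injury (+30%): $97,916 × 1.3 = $127,290.80.
$127,290.80 is within the $950,000 maximum.
Rounded to the nearest dollar: $127,291.

$127,291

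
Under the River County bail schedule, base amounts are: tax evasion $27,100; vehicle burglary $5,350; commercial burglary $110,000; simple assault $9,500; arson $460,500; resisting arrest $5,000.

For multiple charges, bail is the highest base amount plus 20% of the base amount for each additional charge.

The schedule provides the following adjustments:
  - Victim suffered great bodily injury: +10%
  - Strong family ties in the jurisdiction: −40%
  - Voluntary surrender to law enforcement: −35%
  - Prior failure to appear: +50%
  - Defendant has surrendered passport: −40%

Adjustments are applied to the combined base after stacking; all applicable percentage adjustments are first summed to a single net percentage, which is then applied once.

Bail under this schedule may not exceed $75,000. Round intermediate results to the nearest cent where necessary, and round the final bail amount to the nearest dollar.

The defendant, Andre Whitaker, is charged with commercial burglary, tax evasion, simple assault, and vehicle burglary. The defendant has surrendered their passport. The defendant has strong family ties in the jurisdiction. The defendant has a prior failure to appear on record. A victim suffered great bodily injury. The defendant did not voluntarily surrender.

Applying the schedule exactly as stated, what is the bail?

Base amounts from the schedule: commercial burglary $110,000; tax evasion $27,100; simple assault $9,500; vehicle burglary $5,350.
Stacking rule: highest base plus 20% of each additional charge. Highest is commercial burglary at $110,000. Additional: $27,100 × 20% = $5,420; $9,500 × 20% = $1,900; $5,350 × 20% = $1,070. Combined base = $110,000 + $8,390 = $118,390.
Net percentage adjustment: +10% −40% +50% −40% = −20%. $118,390 × 0.8 = $94,712.
Result $94,712 exceeds the maximum of $75,000; bail is capped at $75,000.

$75,000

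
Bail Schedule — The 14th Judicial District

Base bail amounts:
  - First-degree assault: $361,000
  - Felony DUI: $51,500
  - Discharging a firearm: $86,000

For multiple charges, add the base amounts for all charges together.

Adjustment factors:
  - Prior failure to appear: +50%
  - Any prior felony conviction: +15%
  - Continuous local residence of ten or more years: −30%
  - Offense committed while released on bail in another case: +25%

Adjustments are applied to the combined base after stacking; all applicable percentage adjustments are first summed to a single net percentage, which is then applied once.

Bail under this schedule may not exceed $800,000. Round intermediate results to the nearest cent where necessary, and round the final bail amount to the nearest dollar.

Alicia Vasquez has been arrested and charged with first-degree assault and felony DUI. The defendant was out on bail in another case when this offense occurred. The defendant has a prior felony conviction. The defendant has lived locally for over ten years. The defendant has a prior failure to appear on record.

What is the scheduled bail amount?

Base amounts from the schedule: first-degree assault $361,000; felony DUI $51,500.
Stacking rule: sum of all bases. $361,000 + $51,500 = $412,500.
Net percentage adjustment: +50% +15% −30% +25% = +60%. $412,500 × 1.6 = $660,000.
$660,000 is within the $800,000 maximum.

$660,000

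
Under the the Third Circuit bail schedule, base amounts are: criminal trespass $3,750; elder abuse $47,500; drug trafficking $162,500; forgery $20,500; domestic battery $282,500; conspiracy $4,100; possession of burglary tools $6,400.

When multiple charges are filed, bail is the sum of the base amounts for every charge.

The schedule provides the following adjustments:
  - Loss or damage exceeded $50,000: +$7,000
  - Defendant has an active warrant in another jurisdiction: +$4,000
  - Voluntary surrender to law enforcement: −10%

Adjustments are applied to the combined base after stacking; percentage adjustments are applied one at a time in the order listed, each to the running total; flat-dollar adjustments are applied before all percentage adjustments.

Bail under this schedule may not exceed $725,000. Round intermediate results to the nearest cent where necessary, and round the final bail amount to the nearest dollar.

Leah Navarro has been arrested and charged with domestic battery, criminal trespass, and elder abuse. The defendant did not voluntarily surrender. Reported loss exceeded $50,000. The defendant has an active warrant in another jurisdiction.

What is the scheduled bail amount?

$344,750

Base amounts from the schedule: domestic battery $282,500; criminal trespass $3,750; elder abuse $47,500.
Stacking rule: sum of all bases. $282,500 + $3,750 + $47,500 = $333,750.
Loss or damage exceeded $50,000 (+$7,000 flat): $333,750 + $7,000 = $340,750.
Defendant has an active warrant in another jurisdiction (+$4,000 flat): $340,750 + $4,000 = $344,750.
$344,750 is within the $725,000 maximum.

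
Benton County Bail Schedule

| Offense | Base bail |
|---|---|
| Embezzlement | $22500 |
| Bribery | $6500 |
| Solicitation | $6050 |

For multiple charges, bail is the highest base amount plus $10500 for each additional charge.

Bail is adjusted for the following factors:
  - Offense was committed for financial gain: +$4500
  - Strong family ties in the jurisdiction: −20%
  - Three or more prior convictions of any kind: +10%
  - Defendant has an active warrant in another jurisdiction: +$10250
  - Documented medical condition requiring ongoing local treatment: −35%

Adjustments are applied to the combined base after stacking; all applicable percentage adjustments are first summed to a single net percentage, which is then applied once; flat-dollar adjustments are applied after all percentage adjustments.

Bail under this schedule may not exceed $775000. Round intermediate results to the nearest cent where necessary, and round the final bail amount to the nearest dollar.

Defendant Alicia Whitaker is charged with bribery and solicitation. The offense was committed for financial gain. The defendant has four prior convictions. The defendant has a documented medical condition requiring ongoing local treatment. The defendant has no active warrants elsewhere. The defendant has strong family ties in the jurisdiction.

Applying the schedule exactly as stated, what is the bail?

$13850

Base amounts from the schedule: bribery $6500; solicitation $6050.
Stacking rule: highest base plus $10500 per additional charge. Highest is bribery at $6500; 1 additional charge → +$10500. Combined base = $17000.
Net percentage adjustment: −20% +10% −35% = −45%. $17000 × 0.55 = $9350.
Offense was committed for financial gain (+$4500 flat): $9350 + $4500 = $13850.
$13850 is within the $775000 maximum.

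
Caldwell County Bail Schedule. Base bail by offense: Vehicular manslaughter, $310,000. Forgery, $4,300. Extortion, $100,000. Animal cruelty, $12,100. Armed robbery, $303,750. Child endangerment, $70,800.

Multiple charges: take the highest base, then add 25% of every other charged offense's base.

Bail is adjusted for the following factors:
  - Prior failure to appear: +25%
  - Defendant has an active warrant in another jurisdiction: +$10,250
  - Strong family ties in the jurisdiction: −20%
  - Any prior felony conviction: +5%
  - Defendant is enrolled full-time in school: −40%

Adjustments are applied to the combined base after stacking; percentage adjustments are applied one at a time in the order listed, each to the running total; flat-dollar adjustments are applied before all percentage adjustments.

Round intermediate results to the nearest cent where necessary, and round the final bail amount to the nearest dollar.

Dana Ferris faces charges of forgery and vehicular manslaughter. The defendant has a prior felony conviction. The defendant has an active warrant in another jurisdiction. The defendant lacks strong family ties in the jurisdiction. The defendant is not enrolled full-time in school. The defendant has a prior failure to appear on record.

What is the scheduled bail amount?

$421,739

Base amounts from the schedule: forgery $4,300; vehicular manslaughter $310,000.
Stacking rule: highest base plus 25% of each additional charge. Highest is vehicular manslaughter at $310,000. Additional: $4,300 × 25% = $1,075. Combined base = $310,000 + $1,075 = $311,075.
Defendant has an active warrant in another jurisdiction (+$10,250 flat): $311,075 + $10,250 = $321,325.
Prior failure to appear (+25%): $321,325 × 1.25 = $401,656.25.
Any prior felony conviction (+5%): $401,656.25 × 1.05 = $421,739.06.
Rounded to the nearest dollar: $421,739.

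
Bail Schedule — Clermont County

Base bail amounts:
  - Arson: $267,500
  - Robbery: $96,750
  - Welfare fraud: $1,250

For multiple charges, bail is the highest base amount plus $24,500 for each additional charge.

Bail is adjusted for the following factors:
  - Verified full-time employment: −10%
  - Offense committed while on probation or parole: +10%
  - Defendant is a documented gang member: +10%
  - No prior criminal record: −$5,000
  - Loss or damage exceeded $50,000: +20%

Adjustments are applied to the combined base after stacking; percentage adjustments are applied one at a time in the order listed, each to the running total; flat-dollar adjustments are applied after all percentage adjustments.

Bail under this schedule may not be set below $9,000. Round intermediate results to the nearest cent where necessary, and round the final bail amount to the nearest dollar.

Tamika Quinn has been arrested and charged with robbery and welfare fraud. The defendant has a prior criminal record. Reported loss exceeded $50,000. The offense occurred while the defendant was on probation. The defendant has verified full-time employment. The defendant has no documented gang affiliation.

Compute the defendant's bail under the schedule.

Base amounts from the schedule: robbery $96,750; welfare fraud $1,250.
Stacking rule: highest base plus $24,500 per additional charge. Highest is robbery at $96,750; 1 additional charge → +$24,500. Combined base = $121,250.
Verified full-time employment (−10%): $121,250 × 0.9 = $109,125.
Offense committed while on probation or parole (+10%): $109,125 × 1.1 = $120,037.50.
Loss or damage exceeded $50,000 (+20%): $120,037.50 × 1.2 = $144,045.
$144,045 is at or above the $9,000 minimum.

$144,045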